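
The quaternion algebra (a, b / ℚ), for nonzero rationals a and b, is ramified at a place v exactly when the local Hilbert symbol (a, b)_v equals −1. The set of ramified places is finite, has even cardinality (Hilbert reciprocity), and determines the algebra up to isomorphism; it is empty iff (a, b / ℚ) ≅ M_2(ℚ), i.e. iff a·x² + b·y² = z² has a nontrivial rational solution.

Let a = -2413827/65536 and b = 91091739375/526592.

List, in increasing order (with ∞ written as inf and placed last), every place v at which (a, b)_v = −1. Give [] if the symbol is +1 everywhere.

(a, b) ≡ (-3, 119) mod (ℚ^×)²; places V = {2, 3, 5, 7, 11, 13, 17, 23, ∞}.
(a,b)_2: α=-16, β=-8; u≡5, v≡7 (mod 8); ε(u)ε(v)=0·1, αω(v)=-16·0, βω(u)=-8·1; sum ≡ 0  ⇒  +1.
(a,b)_∞: sgn(-3)=−, sgn(119)=+, so +1.
(a,b)_5: α=0, u≡3; β=4, v≡4 (mod 5); (3|5)=-1, (4|5)=+1; sign (−1)^0·-1^4·+1^0 = +1.
(a,b)_13: α=2, u≡10; β=4, v≡7 (mod 13); (10|13)=+1, (7|13)=-1; sign (−1)^0·+1^4·-1^2 = +1.
(a,b)_3: α=3, u≡2; β=6, v≡2 (mod 3); (2|3)=-1, (2|3)=-1; sign (−1)^0·-1^6·-1^3 = -1.
(a,b)_7: α=0, u≡2; β=1, v≡3 (mod 7); (2|7)=+1, (3|7)=-1; sign (−1)^0·+1^1·-1^0 = +1.
(a,b)_23: α=2, u≡22; β=0, v≡2 (mod 23); (22|23)=-1, (2|23)=+1; sign (−1)^0·-1^0·+1^2 = +1.
(a,b)_11: α=0, u≡10; β=-2, v≡3 (mod 11); (10|11)=-1, (3|11)=+1; sign (−1)^0·-1^-2·+1^0 = +1.
(a,b)_17: α=0, u≡3; β=-1, v≡11 (mod 17); (3|17)=-1, (11|17)=-1; sign (−1)^0·-1^-1·-1^0 = -1.
(-3, 119 / ℚ) ramifies at {3, 17}: a division algebra.

[3, 17]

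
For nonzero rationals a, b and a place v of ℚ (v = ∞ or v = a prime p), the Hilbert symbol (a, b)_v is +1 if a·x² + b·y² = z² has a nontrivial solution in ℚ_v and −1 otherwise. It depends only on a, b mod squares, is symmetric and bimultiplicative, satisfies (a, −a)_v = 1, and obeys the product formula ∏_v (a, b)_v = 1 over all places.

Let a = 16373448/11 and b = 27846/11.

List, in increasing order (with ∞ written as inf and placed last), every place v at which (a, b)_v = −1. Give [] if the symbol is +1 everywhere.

[2, 3, 11, 17]

(a, b) ≡ (102102, 34034) mod (ℚ^×)²; places V = {2, 3, 7, 11, 13, 17, ∞}.
(a,b)_∞: sgn(102102)=+, sgn(34034)=+, so +1.
(a,b)_17: α=1, u≡7; β=1, v≡16 (mod 17); (7|17)=-1, (16|17)=+1; sign (−1)^0·-1^1·+1^1 = -1.
(a,b)_2: α=3, β=1; u≡3, v≡1 (mod 8); ε(u)ε(v)=1·0, αω(v)=3·0, βω(u)=1·1; sum ≡ 1  ⇒  -1.
(a,b)_3: α=3, u≡2; β=2, v≡2 (mod 3); (2|3)=-1, (2|3)=-1; sign (−1)^0·-1^2·-1^3 = -1.
(a,b)_11: α=-1, u≡3; β=-1, v≡5 (mod 11); (3|11)=+1, (5|11)=+1; sign (−1)^1·+1^-1·+1^-1 = -1.
(a,b)_7: α=3, u≡6; β=1, v≡4 (mod 7); (6|7)=-1, (4|7)=+1; sign (−1)^1·-1^1·+1^3 = +1.
(a,b)_13: α=1, u≡11; β=1, v≡8 (mod 13); (11|13)=-1, (8|13)=-1; sign (−1)^0·-1^1·-1^1 = +1.
Ram(102102, 34034) = {2, 3, 11, 17}; no ℚ_2-point on the conic.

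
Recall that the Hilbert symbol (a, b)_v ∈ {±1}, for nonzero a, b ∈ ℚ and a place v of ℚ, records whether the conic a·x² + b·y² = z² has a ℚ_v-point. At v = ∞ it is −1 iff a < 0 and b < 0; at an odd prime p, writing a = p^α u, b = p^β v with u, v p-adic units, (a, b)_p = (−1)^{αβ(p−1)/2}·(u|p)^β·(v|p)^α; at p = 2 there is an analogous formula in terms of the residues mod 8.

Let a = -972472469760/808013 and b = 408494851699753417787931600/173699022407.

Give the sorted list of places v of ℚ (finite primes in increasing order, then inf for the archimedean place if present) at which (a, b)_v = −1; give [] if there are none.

Mod squares: a ≡ -2091045, b ≡ 667. Check v ∈ {∞, 2, 3, 5, 11, 13, 19, 23, 29, 43, 47}.
v=2: v_2(a)=8, v_2(b)=4; units ≡ 3, 3 (mod 8); ε·ε+αω+βω = 1·1+8·1+4·1 ≡ 1  ⇒  (a,b)_2 = -1.
v=29: a=29^1·(≡11), b=29^3·(≡20) mod 29; (11|29)=-1, (20|29)=+1; (−1)^{1·3·14}·(-1)^3·(+1)^1 = -1.
v=3: a=3^9·(≡2), b=3^18·(≡1) mod 3; (2|3)=-1, (1|3)=+1; (−1)^{9·18·1}·(-1)^18·(+1)^9 = +1.
v=19: a=19^-1·(≡14), b=19^2·(≡12) mod 19; (14|19)=-1, (12|19)=-1; (−1)^{-1·2·9}·(-1)^2·(-1)^-1 = -1.
v=11: a=11^3·(≡8), b=11^6·(≡6) mod 11; (8|11)=-1, (6|11)=-1; (−1)^{3·6·5}·(-1)^6·(-1)^3 = -1.
v=23: a=23^-1·(≡3), b=23^-1·(≡4) mod 23; (3|23)=+1, (4|23)=+1; (−1)^{-1·-1·11}·(+1)^-1·(+1)^-1 = -1.
v=43: a=43^-2·(≡33), b=43^-4·(≡20) mod 43; (33|43)=-1, (20|43)=-1; (−1)^{-2·-4·21}·(-1)^-4·(-1)^-2 = +1.
v=∞: -2091045 < 0 and 667 > 0  ⇒  (a,b)_∞ = +1.
v=5: a=5^1·(≡1), b=5^2·(≡2) mod 5; (1|5)=+1, (2|5)=-1; (−1)^{1·2·2}·(+1)^2·(-1)^1 = -1.
v=13: a=13^0·(≡6), b=13^2·(≡4) mod 13; (6|13)=-1, (4|13)=+1; (−1)^{0·2·6}·(-1)^2·(+1)^0 = +1.
v=47: a=47^0·(≡21), b=47^-2·(≡6) mod 47; (21|47)=+1, (6|47)=+1; (−1)^{0·-2·23}·(+1)^-2·(+1)^0 = +1.
Ram(-2091045, 667) = {2, 5, 11, 19, 23, 29}; no ℚ_2-point on the conic.

[2, 5, 11, 19, 23, 29]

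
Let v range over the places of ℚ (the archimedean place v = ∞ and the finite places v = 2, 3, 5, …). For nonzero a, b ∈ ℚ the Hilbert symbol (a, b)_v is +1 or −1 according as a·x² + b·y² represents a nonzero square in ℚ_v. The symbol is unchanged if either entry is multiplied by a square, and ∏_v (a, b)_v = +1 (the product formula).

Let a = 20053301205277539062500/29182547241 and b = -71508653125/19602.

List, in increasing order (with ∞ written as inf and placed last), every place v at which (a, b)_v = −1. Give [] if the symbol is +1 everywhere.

[5, 7, 23, 29]

Mod squares: a ≡ 145, b ≡ -1610. Check v ∈ {∞, 2, 3, 5, 7, 11, 13, 19, 23, 29, 31, 37}.
v=2: v_2(a)=2, v_2(b)=-1; units ≡ 1, 3 (mod 8); ε·ε+αω+βω = 0·1+2·1+-1·0 ≡ 0  ⇒  (a,b)_2 = +1.
v=31: a=31^2·(≡21), b=31^0·(≡28) mod 31; (21|31)=-1, (28|31)=+1; (−1)^{2·0·15}·(-1)^0·(+1)^2 = +1.
v=3: a=3^-10·(≡1), b=3^-4·(≡1) mod 3; (1|3)=+1, (1|3)=+1; (−1)^{-10·-4·1}·(+1)^-4·(+1)^-10 = +1.
v=13: a=13^2·(≡2), b=13^2·(≡2) mod 13; (2|13)=-1, (2|13)=-1; (−1)^{2·2·6}·(-1)^2·(-1)^2 = +1.
v=29: a=29^3·(≡23), b=29^2·(≡19) mod 29; (23|29)=+1, (19|29)=-1; (−1)^{3·2·14}·(+1)^2·(-1)^3 = -1.
v=5: a=5^11·(≡4), b=5^5·(≡3) mod 5; (4|5)=+1, (3|5)=-1; (−1)^{11·5·2}·(+1)^5·(-1)^11 = -1.
v=23: a=23^2·(≡10), b=23^1·(≡19) mod 23; (10|23)=-1, (19|23)=-1; (−1)^{2·1·11}·(-1)^1·(-1)^2 = -1.
v=∞: 145 > 0 and -1610 < 0  ⇒  (a,b)_∞ = +1.
v=37: a=37^-2·(≡30), b=37^0·(≡17) mod 37; (30|37)=+1, (17|37)=-1; (−1)^{-2·0·18}·(+1)^0·(-1)^-2 = +1.
v=19: a=19^-2·(≡15), b=19^0·(≡17) mod 19; (15|19)=-1, (17|19)=+1; (−1)^{-2·0·9}·(-1)^0·(+1)^-2 = +1.
v=11: a=11^0·(≡10), b=11^-2·(≡10) mod 11; (10|11)=-1, (10|11)=-1; (−1)^{0·-2·5}·(-1)^-2·(-1)^0 = +1.
v=7: a=7^2·(≡5), b=7^1·(≡4) mod 7; (5|7)=-1, (4|7)=+1; (−1)^{2·1·3}·(-1)^1·(+1)^2 = -1.
Ram(145, -1610) = {5, 7, 23, 29}; no ℚ_5-point on the conic.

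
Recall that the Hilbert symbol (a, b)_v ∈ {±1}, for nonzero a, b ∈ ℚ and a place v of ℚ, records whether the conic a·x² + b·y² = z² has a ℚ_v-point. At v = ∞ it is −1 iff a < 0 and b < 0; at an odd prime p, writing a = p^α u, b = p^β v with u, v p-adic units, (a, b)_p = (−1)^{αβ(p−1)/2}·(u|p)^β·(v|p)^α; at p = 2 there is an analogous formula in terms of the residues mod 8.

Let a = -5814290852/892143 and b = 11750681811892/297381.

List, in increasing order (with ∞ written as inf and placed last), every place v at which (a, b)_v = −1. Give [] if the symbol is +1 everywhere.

(a, b) ≡ (-7432439, 20399673) mod (ℚ^×)²; places V = {2, 3, 7, 17, 19, 29, 37, 41, 43, 47, ∞}.
(a,b)_37: α=2, u≡26; β=2, v≡19 (mod 37); (26|37)=+1, (19|37)=-1; sign (−1)^0·+1^2·-1^2 = +1.
(a,b)_43: α=0, u≡15; β=1, v≡35 (mod 43); (15|43)=+1, (35|43)=+1; sign (−1)^0·+1^1·+1^0 = +1.
(a,b)_∞: sgn(-7432439)=−, sgn(20399673)=+, so +1.
(a,b)_47: α=1, u≡42; β=2, v≡34 (mod 47); (42|47)=+1, (34|47)=+1; sign (−1)^0·+1^2·+1^1 = +1.
(a,b)_3: α=-2, u≡1; β=-1, v≡1 (mod 3); (1|3)=+1, (1|3)=+1; sign (−1)^0·+1^-1·+1^-2 = +1.
(a,b)_19: α=1, u≡8; β=1, v≡3 (mod 19); (8|19)=-1, (3|19)=-1; sign (−1)^1·-1^1·-1^1 = -1.
(a,b)_17: α=-2, u≡12; β=-2, v≡4 (mod 17); (12|17)=-1, (4|17)=+1; sign (−1)^0·-1^-2·+1^-2 = +1.
(a,b)_7: α=-3, u≡2; β=-3, v≡5 (mod 7); (2|7)=+1, (5|7)=-1; sign (−1)^1·+1^-3·-1^-3 = +1.
(a,b)_41: α=1, u≡40; β=1, v≡36 (mod 41); (40|41)=+1, (36|41)=+1; sign (−1)^0·+1^1·+1^1 = +1.
(a,b)_29: α=1, u≡21; β=1, v≡16 (mod 29); (21|29)=-1, (16|29)=+1; sign (−1)^0·-1^1·+1^1 = -1.
(a,b)_2: α=2, β=2; u≡1, v≡1 (mod 8); ε(u)ε(v)=0·0, αω(v)=2·0, βω(u)=2·0; sum ≡ 0  ⇒  +1.
(-7432439, 20399673 / ℚ) ramifies at {19, 29}: a division algebra.

[19, 29]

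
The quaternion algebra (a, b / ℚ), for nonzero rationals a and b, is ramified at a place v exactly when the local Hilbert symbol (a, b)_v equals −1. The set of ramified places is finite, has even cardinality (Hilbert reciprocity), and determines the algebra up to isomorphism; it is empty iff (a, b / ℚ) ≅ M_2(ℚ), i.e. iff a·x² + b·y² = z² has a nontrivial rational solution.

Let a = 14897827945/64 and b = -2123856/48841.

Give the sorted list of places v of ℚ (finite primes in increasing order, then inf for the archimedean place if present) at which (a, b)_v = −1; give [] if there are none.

Mod squares: a ≡ 2512705, b ≡ -301. Check v ∈ {∞, 2, 3, 5, 7, 11, 13, 17, 29, 31, 43}.
v=11: a=11^2·(≡2), b=11^0·(≡2) mod 11; (2|11)=-1, (2|11)=-1; (−1)^{2·0·5}·(-1)^0·(-1)^2 = +1.
v=31: a=31^1·(≡22), b=31^0·(≡1) mod 31; (22|31)=-1, (1|31)=+1; (−1)^{1·0·15}·(-1)^0·(+1)^1 = +1.
v=13: a=13^1·(≡12), b=13^-2·(≡2) mod 13; (12|13)=+1, (2|13)=-1; (−1)^{1·-2·6}·(+1)^-2·(-1)^1 = -1.
v=5: a=5^1·(≡1), b=5^0·(≡4) mod 5; (1|5)=+1, (4|5)=+1; (−1)^{1·0·2}·(+1)^0·(+1)^1 = +1.
v=29: a=29^1·(≡9), b=29^0·(≡15) mod 29; (9|29)=+1, (15|29)=-1; (−1)^{1·0·14}·(+1)^0·(-1)^1 = -1.
v=∞: 2512705 > 0 and -301 < 0  ⇒  (a,b)_∞ = +1.
v=7: a=7^2·(≡5), b=7^3·(≡5) mod 7; (5|7)=-1, (5|7)=-1; (−1)^{2·3·3}·(-1)^3·(-1)^2 = -1.
v=2: v_2(a)=-6, v_2(b)=4; units ≡ 1, 3 (mod 8); ε·ε+αω+βω = 0·1+-6·1+4·0 ≡ 0  ⇒  (a,b)_2 = +1.
v=43: a=43^1·(≡23), b=43^1·(≡4) mod 43; (23|43)=+1, (4|43)=+1; (−1)^{1·1·21}·(+1)^1·(+1)^1 = -1.
v=17: a=17^0·(≡3), b=17^-2·(≡12) mod 17; (3|17)=-1, (12|17)=-1; (−1)^{0·-2·8}·(-1)^-2·(-1)^0 = +1.
v=3: a=3^0·(≡1), b=3^2·(≡2) mod 3; (1|3)=+1, (2|3)=-1; (−1)^{0·2·1}·(+1)^2·(-1)^0 = +1.
|Ram(2512705, -301)| = 4, even; anisotropic at {7, 13, 29, 43}.

[7, 13, 29, 43]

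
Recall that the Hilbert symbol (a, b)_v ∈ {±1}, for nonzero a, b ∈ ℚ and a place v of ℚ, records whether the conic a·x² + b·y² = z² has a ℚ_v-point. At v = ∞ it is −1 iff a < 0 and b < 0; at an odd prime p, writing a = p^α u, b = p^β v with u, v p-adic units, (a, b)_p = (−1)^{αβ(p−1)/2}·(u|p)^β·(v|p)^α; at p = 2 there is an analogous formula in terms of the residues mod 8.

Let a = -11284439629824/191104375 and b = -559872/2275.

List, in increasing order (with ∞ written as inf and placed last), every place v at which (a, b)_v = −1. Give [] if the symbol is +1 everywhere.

[3, 7, 13, inf]

Mod squares: a ≡ -7, b ≡ -273. Check v ∈ {∞, 2, 3, 5, 7, 11, 13, 19}.
v=13: a=13^0·(≡6), b=13^-1·(≡2) mod 13; (6|13)=-1, (2|13)=-1; (−1)^{0·-1·6}·(-1)^-1·(-1)^0 = -1.
v=7: a=7^-1·(≡5), b=7^-1·(≡3) mod 7; (5|7)=-1, (3|7)=-1; (−1)^{-1·-1·3}·(-1)^-1·(-1)^-1 = -1.
v=2: v_2(a)=18, v_2(b)=8; units ≡ 1, 7 (mod 8); ε·ε+αω+βω = 0·1+18·0+8·0 ≡ 0  ⇒  (a,b)_2 = +1.
v=11: a=11^-2·(≡4), b=11^0·(≡8) mod 11; (4|11)=+1, (8|11)=-1; (−1)^{-2·0·5}·(+1)^0·(-1)^-2 = +1.
v=∞: -7 < 0 and -273 < 0  ⇒  (a,b)_∞ = -1.
v=19: a=19^-2·(≡12), b=19^0·(≡15) mod 19; (12|19)=-1, (15|19)=-1; (−1)^{-2·0·9}·(-1)^0·(-1)^-2 = +1.
v=5: a=5^-4·(≡3), b=5^-2·(≡3) mod 5; (3|5)=-1, (3|5)=-1; (−1)^{-4·-2·2}·(-1)^-2·(-1)^-4 = +1.
v=3: a=3^16·(≡2), b=3^7·(≡2) mod 3; (2|3)=-1, (2|3)=-1; (−1)^{16·7·1}·(-1)^7·(-1)^16 = -1.
Ram(-7, -273) = {3, 7, 13, ∞}; no ℚ_3-point on the conic.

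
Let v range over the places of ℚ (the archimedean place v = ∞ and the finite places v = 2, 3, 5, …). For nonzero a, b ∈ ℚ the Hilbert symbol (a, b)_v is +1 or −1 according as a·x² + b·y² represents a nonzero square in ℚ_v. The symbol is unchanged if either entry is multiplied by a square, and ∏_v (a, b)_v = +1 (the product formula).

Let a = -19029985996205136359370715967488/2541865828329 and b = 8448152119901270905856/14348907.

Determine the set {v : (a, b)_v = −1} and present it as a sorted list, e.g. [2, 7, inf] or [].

[3, 7, 17, 23]

Mod squares: a ≡ -5083, b ≡ 6783. Check v ∈ {∞, 2, 3, 7, 13, 17, 19, 23, 31}.
v=7: a=7^10·(≡5), b=7^7·(≡6) mod 7; (5|7)=-1, (6|7)=-1; (−1)^{10·7·3}·(-1)^7·(-1)^10 = -1.
v=2: v_2(a)=12, v_2(b)=10; units ≡ 5, 7 (mod 8); ε·ε+αω+βω = 0·1+12·0+10·1 ≡ 0  ⇒  (a,b)_2 = +1.
v=∞: -5083 < 0 and 6783 > 0  ⇒  (a,b)_∞ = +1.
v=13: a=13^3·(≡4), b=13^2·(≡10) mod 13; (4|13)=+1, (10|13)=+1; (−1)^{3·2·6}·(+1)^2·(+1)^3 = +1.
v=31: a=31^2·(≡4), b=31^2·(≡16) mod 31; (4|31)=+1, (16|31)=+1; (−1)^{2·2·15}·(+1)^2·(+1)^2 = +1.
v=19: a=19^4·(≡16), b=19^3·(≡2) mod 19; (16|19)=+1, (2|19)=-1; (−1)^{4·3·9}·(+1)^3·(-1)^4 = +1.
v=17: a=17^3·(≡11), b=17^1·(≡4) mod 17; (11|17)=-1, (4|17)=+1; (−1)^{3·1·8}·(-1)^1·(+1)^3 = -1.
v=23: a=23^3·(≡9), b=23^2·(≡20) mod 23; (9|23)=+1, (20|23)=-1; (−1)^{3·2·11}·(+1)^2·(-1)^3 = -1.
v=3: a=3^-26·(≡2), b=3^-15·(≡2) mod 3; (2|3)=-1, (2|3)=-1; (−1)^{-26·-15·1}·(-1)^-15·(-1)^-26 = -1.
(-5083, 6783 / ℚ) ramifies at {3, 7, 17, 23}: a division algebra.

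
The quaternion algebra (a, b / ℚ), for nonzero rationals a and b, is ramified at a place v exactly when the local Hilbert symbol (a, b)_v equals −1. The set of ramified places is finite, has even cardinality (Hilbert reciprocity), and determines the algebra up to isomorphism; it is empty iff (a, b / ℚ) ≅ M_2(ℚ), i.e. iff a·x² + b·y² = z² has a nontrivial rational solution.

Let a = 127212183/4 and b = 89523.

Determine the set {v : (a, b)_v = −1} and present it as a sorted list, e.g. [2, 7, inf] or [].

Mod squares: a ≡ 7, b ≡ 203. Check v ∈ {∞, 2, 3, 7, 29}.
v=7: a=7^5·(≡4), b=7^3·(≡2) mod 7; (4|7)=+1, (2|7)=+1; (−1)^{5·3·3}·(+1)^3·(+1)^5 = -1.
v=2: v_2(a)=-2, v_2(b)=0; units ≡ 7, 3 (mod 8); ε·ε+αω+βω = 1·1+-2·1+0·0 ≡ 1  ⇒  (a,b)_2 = -1.
v=29: a=29^2·(≡7), b=29^1·(≡13) mod 29; (7|29)=+1, (13|29)=+1; (−1)^{2·1·14}·(+1)^1·(+1)^2 = +1.
v=3: a=3^2·(≡1), b=3^2·(≡2) mod 3; (1|3)=+1, (2|3)=-1; (−1)^{2·2·1}·(+1)^2·(-1)^2 = +1.
v=∞: 7 > 0 and 203 > 0  ⇒  (a,b)_∞ = +1.
Ram(7, 203) = {2, 7}; no ℚ_2-point on the conic.

[2, 7]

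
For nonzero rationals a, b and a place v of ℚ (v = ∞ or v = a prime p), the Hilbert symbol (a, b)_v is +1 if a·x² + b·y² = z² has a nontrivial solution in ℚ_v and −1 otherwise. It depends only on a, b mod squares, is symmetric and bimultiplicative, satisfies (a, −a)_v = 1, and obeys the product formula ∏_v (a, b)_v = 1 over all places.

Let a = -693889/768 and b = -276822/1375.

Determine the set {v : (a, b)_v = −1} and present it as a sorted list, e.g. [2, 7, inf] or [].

Mod squares: a ≡ -3, b ≡ -10010. Check v ∈ {∞, 2, 3, 5, 7, 11, 13, 17}.
v=5: a=5^0·(≡2), b=5^-3·(≡3) mod 5; (2|5)=-1, (3|5)=-1; (−1)^{0·-3·2}·(-1)^-3·(-1)^0 = -1.
v=3: a=3^-1·(≡2), b=3^2·(≡1) mod 3; (2|3)=-1, (1|3)=+1; (−1)^{-1·2·1}·(-1)^2·(+1)^-1 = +1.
v=7: a=7^4·(≡1), b=7^1·(≡6) mod 7; (1|7)=+1, (6|7)=-1; (−1)^{4·1·3}·(+1)^1·(-1)^4 = +1.
v=2: v_2(a)=-8, v_2(b)=1; units ≡ 5, 3 (mod 8); ε·ε+αω+βω = 0·1+-8·1+1·1 ≡ 1  ⇒  (a,b)_2 = -1.
v=17: a=17^2·(≡10), b=17^0·(≡14) mod 17; (10|17)=-1, (14|17)=-1; (−1)^{2·0·8}·(-1)^0·(-1)^2 = +1.
v=13: a=13^0·(≡12), b=13^3·(≡3) mod 13; (12|13)=+1, (3|13)=+1; (−1)^{0·3·6}·(+1)^3·(+1)^0 = +1.
v=∞: -3 < 0 and -10010 < 0  ⇒  (a,b)_∞ = -1.
v=11: a=11^0·(≡10), b=11^-1·(≡1) mod 11; (10|11)=-1, (1|11)=+1; (−1)^{0·-1·5}·(-1)^-1·(+1)^0 = -1.
(-3, -10010 / ℚ) ramifies at {2, 5, 11, ∞}: a division algebra.

[2, 5, 11, inf]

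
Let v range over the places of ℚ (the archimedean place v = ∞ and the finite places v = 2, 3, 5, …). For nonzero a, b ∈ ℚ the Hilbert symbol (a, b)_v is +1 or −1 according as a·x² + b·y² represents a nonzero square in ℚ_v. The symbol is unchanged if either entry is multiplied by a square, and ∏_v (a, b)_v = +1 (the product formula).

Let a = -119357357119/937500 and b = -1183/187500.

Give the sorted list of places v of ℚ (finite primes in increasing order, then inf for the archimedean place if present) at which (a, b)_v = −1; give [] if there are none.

[2, 7, 13, inf]

(a, b) ≡ (-36465, -21) mod (ℚ^×)²; places V = {2, 3, 5, 7, 11, 13, 17, ∞}.
(a,b)_7: α=4, u≡6; β=1, v≡4 (mod 7); (6|7)=-1, (4|7)=+1; sign (−1)^0·-1^1·+1^4 = -1.
(a,b)_5: α=-7, u≡3; β=-6, v≡1 (mod 5); (3|5)=-1, (1|5)=+1; sign (−1)^0·-1^-6·+1^-7 = +1.
(a,b)_13: α=3, u≡3; β=2, v≡6 (mod 13); (3|13)=+1, (6|13)=-1; sign (−1)^0·+1^2·-1^3 = -1.
(a,b)_∞: sgn(-36465)=−, sgn(-21)=−, so -1.
(a,b)_3: α=-1, u≡1; β=-1, v≡2 (mod 3); (1|3)=+1, (2|3)=-1; sign (−1)^1·+1^-1·-1^-1 = +1.
(a,b)_17: α=1, u≡5; β=0, v≡1 (mod 17); (5|17)=-1, (1|17)=+1; sign (−1)^0·-1^0·+1^1 = +1.
(a,b)_2: α=-2, β=-2; u≡7, v≡3 (mod 8); ε(u)ε(v)=1·1, αω(v)=-2·1, βω(u)=-2·0; sum ≡ 1  ⇒  -1.
(a,b)_11: α=3, u≡7; β=0, v≡1 (mod 11); (7|11)=-1, (1|11)=+1; sign (−1)^0·-1^0·+1^3 = +1.
|Ram(-36465, -21)| = 4, even; anisotropic at {2, 7, 13, ∞}.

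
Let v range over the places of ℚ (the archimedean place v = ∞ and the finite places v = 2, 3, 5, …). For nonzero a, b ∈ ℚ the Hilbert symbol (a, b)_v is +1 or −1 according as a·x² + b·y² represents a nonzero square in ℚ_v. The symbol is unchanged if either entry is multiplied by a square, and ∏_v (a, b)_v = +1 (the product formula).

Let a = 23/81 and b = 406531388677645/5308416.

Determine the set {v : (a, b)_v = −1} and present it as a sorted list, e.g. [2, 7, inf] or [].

[5, 31]

(a, b) ≡ (23, 2027245) mod (ℚ^×)²; places V = {2, 3, 5, 7, 11, 17, 23, 29, 31, 41, ∞}.
(a,b)_11: α=0, u≡3; β=1, v≡9 (mod 11); (3|11)=+1, (9|11)=+1; sign (−1)^0·+1^1·+1^0 = +1.
(a,b)_5: α=0, u≡3; β=1, v≡4 (mod 5); (3|5)=-1, (4|5)=+1; sign (−1)^0·-1^1·+1^0 = -1.
(a,b)_23: α=1, u≡2; β=0, v≡9 (mod 23); (2|23)=+1, (9|23)=+1; sign (−1)^0·+1^0·+1^1 = +1.
(a,b)_31: α=0, u≡11; β=1, v≡7 (mod 31); (11|31)=-1, (7|31)=+1; sign (−1)^0·-1^1·+1^0 = -1.
(a,b)_29: α=0, u≡1; β=1, v≡18 (mod 29); (1|29)=+1, (18|29)=-1; sign (−1)^0·+1^1·-1^0 = +1.
(a,b)_17: α=0, u≡7; β=4, v≡5 (mod 17); (7|17)=-1, (5|17)=-1; sign (−1)^0·-1^4·-1^0 = +1.
(a,b)_∞: sgn(23)=+, sgn(2027245)=+, so +1.
(a,b)_41: α=0, u≡18; β=1, v≡37 (mod 41); (18|41)=+1, (37|41)=+1; sign (−1)^0·+1^1·+1^0 = +1.
(a,b)_3: α=-4, u≡2; β=-4, v≡1 (mod 3); (2|3)=-1, (1|3)=+1; sign (−1)^0·-1^-4·+1^-4 = +1.
(a,b)_7: α=0, u≡4; β=4, v≡5 (mod 7); (4|7)=+1, (5|7)=-1; sign (−1)^0·+1^4·-1^0 = +1.
(a,b)_2: α=0, β=-16; u≡7, v≡5 (mod 8); ε(u)ε(v)=1·0, αω(v)=0·1, βω(u)=-16·0; sum ≡ 0  ⇒  +1.
(23, 2027245 / ℚ) ramifies at {5, 31}: a division algebra.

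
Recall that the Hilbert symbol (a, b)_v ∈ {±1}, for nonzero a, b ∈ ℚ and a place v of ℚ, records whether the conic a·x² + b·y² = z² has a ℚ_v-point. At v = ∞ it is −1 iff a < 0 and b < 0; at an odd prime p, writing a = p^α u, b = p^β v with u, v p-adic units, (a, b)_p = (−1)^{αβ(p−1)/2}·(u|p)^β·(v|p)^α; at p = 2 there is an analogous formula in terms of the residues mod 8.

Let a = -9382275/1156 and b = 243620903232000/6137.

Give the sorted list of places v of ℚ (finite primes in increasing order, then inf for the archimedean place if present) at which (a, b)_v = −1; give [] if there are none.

(a, b) ≡ (-851, 6290) mod (ℚ^×)²; places V = {2, 3, 5, 7, 17, 19, 23, 37, ∞}.
(a,b)_2: α=-2, β=9; u≡5, v≡1 (mod 8); ε(u)ε(v)=0·0, αω(v)=-2·0, βω(u)=9·1; sum ≡ 1  ⇒  -1.
(a,b)_∞: sgn(-851)=−, sgn(6290)=+, so +1.
(a,b)_19: α=0, u≡6; β=-2, v≡17 (mod 19); (6|19)=+1, (17|19)=+1; sign (−1)^0·+1^-2·+1^0 = +1.
(a,b)_7: α=2, u≡3; β=4, v≡2 (mod 7); (3|7)=-1, (2|7)=+1; sign (−1)^0·-1^4·+1^2 = +1.
(a,b)_5: α=2, u≡4; β=3, v≡3 (mod 5); (4|5)=+1, (3|5)=-1; sign (−1)^0·+1^3·-1^2 = +1.
(a,b)_3: α=2, u≡1; β=4, v≡2 (mod 3); (1|3)=+1, (2|3)=-1; sign (−1)^0·+1^4·-1^2 = +1.
(a,b)_23: α=1, u≡12; β=2, v≡21 (mod 23); (12|23)=+1, (21|23)=-1; sign (−1)^0·+1^2·-1^1 = -1.
(a,b)_17: α=-2, u≡2; β=-1, v≡1 (mod 17); (2|17)=+1, (1|17)=+1; sign (−1)^0·+1^-1·+1^-2 = +1.
(a,b)_37: α=1, u≡19; β=1, v≡13 (mod 37); (19|37)=-1, (13|37)=-1; sign (−1)^0·-1^1·-1^1 = +1.
(-851, 6290 / ℚ) ramifies at {2, 23}: a division algebra.

[2, 23]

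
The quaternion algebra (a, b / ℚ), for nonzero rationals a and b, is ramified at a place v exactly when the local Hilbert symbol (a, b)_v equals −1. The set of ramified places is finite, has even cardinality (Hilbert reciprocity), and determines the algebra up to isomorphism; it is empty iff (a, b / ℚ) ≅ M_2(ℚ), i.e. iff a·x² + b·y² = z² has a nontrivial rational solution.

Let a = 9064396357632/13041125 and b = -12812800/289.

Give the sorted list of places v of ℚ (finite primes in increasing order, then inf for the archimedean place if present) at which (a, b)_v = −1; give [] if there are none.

(a, b) ≡ (10, -2002) mod (ℚ^×)²; places V = {2, 3, 5, 7, 11, 13, 17, 19, ∞}.
(a,b)_11: α=2, u≡7; β=1, v≡4 (mod 11); (7|11)=-1, (4|11)=+1; sign (−1)^0·-1^1·+1^2 = -1.
(a,b)_13: α=0, u≡3; β=1, v≡7 (mod 13); (3|13)=+1, (7|13)=-1; sign (−1)^0·+1^1·-1^0 = +1.
(a,b)_19: α=-2, u≡3; β=0, v≡10 (mod 19); (3|19)=-1, (10|19)=-1; sign (−1)^0·-1^0·-1^-2 = +1.
(a,b)_∞: sgn(10)=+, sgn(-2002)=−, so +1.
(a,b)_7: α=2, u≡5; β=1, v≡1 (mod 7); (5|7)=-1, (1|7)=+1; sign (−1)^0·-1^1·+1^2 = -1.
(a,b)_5: α=-3, u≡3; β=2, v≡2 (mod 5); (3|5)=-1, (2|5)=-1; sign (−1)^0·-1^2·-1^-3 = -1.
(a,b)_17: α=-2, u≡5; β=-2, v≡15 (mod 17); (5|17)=-1, (15|17)=+1; sign (−1)^0·-1^-2·+1^-2 = +1.
(a,b)_2: α=21, β=9; u≡5, v≡7 (mod 8); ε(u)ε(v)=0·1, αω(v)=21·0, βω(u)=9·1; sum ≡ 1  ⇒  -1.
(a,b)_3: α=6, u≡1; β=0, v≡2 (mod 3); (1|3)=+1, (2|3)=-1; sign (−1)^0·+1^0·-1^6 = +1.
Ram(10, -2002) = {2, 5, 7, 11}; no ℚ_2-point on the conic.

[2, 5, 7, 11]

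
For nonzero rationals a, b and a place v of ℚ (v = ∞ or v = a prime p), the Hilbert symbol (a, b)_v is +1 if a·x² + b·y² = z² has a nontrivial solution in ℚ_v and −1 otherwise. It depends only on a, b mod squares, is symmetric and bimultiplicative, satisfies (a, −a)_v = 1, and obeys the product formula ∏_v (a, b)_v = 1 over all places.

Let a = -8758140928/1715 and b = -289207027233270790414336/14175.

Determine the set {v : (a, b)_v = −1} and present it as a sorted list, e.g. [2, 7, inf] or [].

(a, b) ≡ (-141470, -432417202) mod (ℚ^×)²; places V = {2, 3, 5, 7, 17, 23, 29, 31, 43, 47, ∞}.
(a,b)_17: α=0, u≡4; β=1, v≡14 (mod 17); (4|17)=+1, (14|17)=-1; sign (−1)^0·+1^1·-1^0 = +1.
(a,b)_23: α=2, u≡8; β=4, v≡12 (mod 23); (8|23)=+1, (12|23)=+1; sign (−1)^0·+1^4·+1^2 = +1.
(a,b)_7: α=-3, u≡6; β=-1, v≡4 (mod 7); (6|7)=-1, (4|7)=+1; sign (−1)^1·-1^-1·+1^-3 = +1.
(a,b)_29: α=0, u≡3; β=1, v≡14 (mod 29); (3|29)=-1, (14|29)=-1; sign (−1)^0·-1^1·-1^0 = -1.
(a,b)_2: α=13, β=13; u≡1, v≡7 (mod 8); ε(u)ε(v)=0·1, αω(v)=13·0, βω(u)=13·0; sum ≡ 0  ⇒  +1.
(a,b)_3: α=0, u≡1; β=-4, v≡2 (mod 3); (1|3)=+1, (2|3)=-1; sign (−1)^0·+1^-4·-1^0 = +1.
(a,b)_43: α=1, u≡31; β=3, v≡31 (mod 43); (31|43)=+1, (31|43)=+1; sign (−1)^1·+1^3·+1^1 = -1.
(a,b)_47: α=1, u≡19; β=3, v≡16 (mod 47); (19|47)=-1, (16|47)=+1; sign (−1)^1·-1^3·+1^1 = +1.
(a,b)_31: α=0, u≡9; β=1, v≡19 (mod 31); (9|31)=+1, (19|31)=+1; sign (−1)^0·+1^1·+1^0 = +1.
(a,b)_5: α=-1, u≡4; β=-2, v≡2 (mod 5); (4|5)=+1, (2|5)=-1; sign (−1)^0·+1^-2·-1^-1 = -1.
(a,b)_∞: sgn(-141470)=−, sgn(-432417202)=−, so -1.
(-141470, -432417202 / ℚ) ramifies at {5, 29, 43, ∞}: a division algebra.

[5, 29, 43, inf]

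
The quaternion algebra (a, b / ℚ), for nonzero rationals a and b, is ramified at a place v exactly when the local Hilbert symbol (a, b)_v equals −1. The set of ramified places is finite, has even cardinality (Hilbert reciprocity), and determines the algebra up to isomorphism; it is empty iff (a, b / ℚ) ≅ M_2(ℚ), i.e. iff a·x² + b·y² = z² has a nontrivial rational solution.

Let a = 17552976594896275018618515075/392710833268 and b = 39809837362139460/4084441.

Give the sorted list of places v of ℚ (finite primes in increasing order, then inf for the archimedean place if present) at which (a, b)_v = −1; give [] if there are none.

[7, 13]

(a, b) ≡ (8151, 385) mod (ℚ^×)²; places V = {2, 3, 5, 7, 11, 13, 17, 19, 43, 47, 53, ∞}.
(a,b)_53: α=4, u≡29; β=2, v≡39 (mod 53); (29|53)=+1, (39|53)=-1; sign (−1)^0·+1^2·-1^4 = +1.
(a,b)_17: α=4, u≡2; β=2, v≡10 (mod 17); (2|17)=+1, (10|17)=-1; sign (−1)^0·+1^2·-1^4 = +1.
(a,b)_5: α=2, u≡1; β=1, v≡2 (mod 5); (1|5)=+1, (2|5)=-1; sign (−1)^0·+1^1·-1^2 = +1.
(a,b)_2: α=-2, β=2; u≡7, v≡1 (mod 8); ε(u)ε(v)=1·0, αω(v)=-2·0, βω(u)=2·0; sum ≡ 0  ⇒  +1.
(a,b)_13: α=-1, u≡10; β=0, v≡7 (mod 13); (10|13)=+1, (7|13)=-1; sign (−1)^0·+1^0·-1^-1 = -1.
(a,b)_3: α=9, u≡2; β=6, v≡1 (mod 3); (2|3)=-1, (1|3)=+1; sign (−1)^0·-1^6·+1^9 = +1.
(a,b)_11: α=5, u≡5; β=3, v≡2 (mod 11); (5|11)=+1, (2|11)=-1; sign (−1)^1·+1^3·-1^5 = +1.
(a,b)_19: α=3, u≡4; β=2, v≡7 (mod 19); (4|19)=+1, (7|19)=+1; sign (−1)^0·+1^2·+1^3 = +1.
(a,b)_∞: sgn(8151)=+, sgn(385)=+, so +1.
(a,b)_47: α=-2, u≡33; β=-2, v≡27 (mod 47); (33|47)=-1, (27|47)=+1; sign (−1)^0·-1^-2·+1^-2 = +1.
(a,b)_43: α=-4, u≡24; β=-2, v≡15 (mod 43); (24|43)=+1, (15|43)=+1; sign (−1)^0·+1^-2·+1^-4 = +1.
(a,b)_7: α=2, u≡6; β=1, v≡3 (mod 7); (6|7)=-1, (3|7)=-1; sign (−1)^0·-1^1·-1^2 = -1.
(8151, 385 / ℚ) ramifies at {7, 13}: a division algebra.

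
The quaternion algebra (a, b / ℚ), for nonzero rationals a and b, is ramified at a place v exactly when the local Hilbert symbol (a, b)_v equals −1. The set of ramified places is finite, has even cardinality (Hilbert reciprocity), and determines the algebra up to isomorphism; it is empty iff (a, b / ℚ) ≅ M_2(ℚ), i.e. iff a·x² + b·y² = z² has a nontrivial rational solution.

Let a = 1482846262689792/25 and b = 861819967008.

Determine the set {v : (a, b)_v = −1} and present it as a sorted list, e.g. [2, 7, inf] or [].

(a, b) ≡ (8778, 2002) mod (ℚ^×)²; places V = {2, 3, 5, 7, 11, 13, 19, ∞}.
(a,b)_3: α=1, u≡1; β=2, v≡1 (mod 3); (1|3)=+1, (1|3)=+1; sign (−1)^0·+1^2·+1^1 = +1.
(a,b)_11: α=1, u≡10; β=1, v≡2 (mod 11); (10|11)=-1, (2|11)=-1; sign (−1)^1·-1^1·-1^1 = -1.
(a,b)_7: α=1, u≡4; β=3, v≡5 (mod 7); (4|7)=+1, (5|7)=-1; sign (−1)^1·+1^3·-1^1 = +1.
(a,b)_13: α=4, u≡10; β=3, v≡8 (mod 13); (10|13)=+1, (8|13)=-1; sign (−1)^0·+1^3·-1^4 = +1.
(a,b)_2: α=15, β=5; u≡5, v≡1 (mod 8); ε(u)ε(v)=0·0, αω(v)=15·0, βω(u)=5·1; sum ≡ 1  ⇒  -1.
(a,b)_∞: sgn(8778)=+, sgn(2002)=+, so +1.
(a,b)_19: α=3, u≡5; β=2, v≡16 (mod 19); (5|19)=+1, (16|19)=+1; sign (−1)^0·+1^2·+1^3 = +1.
(a,b)_5: α=-2, u≡2; β=0, v≡3 (mod 5); (2|5)=-1, (3|5)=-1; sign (−1)^0·-1^0·-1^-2 = +1.
(8778, 2002 / ℚ) ramifies at {2, 11}: a division algebra.

[2, 11]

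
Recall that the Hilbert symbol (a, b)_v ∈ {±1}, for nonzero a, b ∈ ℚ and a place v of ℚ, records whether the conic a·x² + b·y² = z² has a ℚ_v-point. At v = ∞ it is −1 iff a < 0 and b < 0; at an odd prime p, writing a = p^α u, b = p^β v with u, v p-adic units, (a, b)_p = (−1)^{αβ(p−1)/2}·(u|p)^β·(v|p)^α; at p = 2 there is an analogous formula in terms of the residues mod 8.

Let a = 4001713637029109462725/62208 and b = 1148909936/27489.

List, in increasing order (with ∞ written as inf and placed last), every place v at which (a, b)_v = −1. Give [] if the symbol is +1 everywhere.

Mod squares: a ≡ 18183, b ≡ 309111. Check v ∈ {∞, 2, 3, 5, 7, 11, 17, 19, 29, 43}.
v=3: a=3^-5·(≡1), b=3^-1·(≡2) mod 3; (1|3)=+1, (2|3)=-1; (−1)^{-5·-1·1}·(+1)^-1·(-1)^-5 = +1.
v=2: v_2(a)=-8, v_2(b)=4; units ≡ 7, 7 (mod 8); ε·ε+αω+βω = 1·1+-8·0+4·0 ≡ 1  ⇒  (a,b)_2 = -1.
v=∞: 18183 > 0 and 309111 > 0  ⇒  (a,b)_∞ = +1.
v=19: a=19^9·(≡1), b=19^5·(≡17) mod 19; (1|19)=+1, (17|19)=+1; (−1)^{9·5·9}·(+1)^5·(+1)^9 = -1.
v=43: a=43^2·(≡2), b=43^0·(≡42) mod 43; (2|43)=-1, (42|43)=-1; (−1)^{2·0·21}·(-1)^0·(-1)^2 = +1.
v=11: a=11^1·(≡3), b=11^-1·(≡10) mod 11; (3|11)=+1, (10|11)=-1; (−1)^{1·-1·5}·(+1)^-1·(-1)^1 = +1.
v=7: a=7^0·(≡2), b=7^-2·(≡6) mod 7; (2|7)=+1, (6|7)=-1; (−1)^{0·-2·3}·(+1)^-2·(-1)^0 = +1.
v=17: a=17^0·(≡5), b=17^-1·(≡12) mod 17; (5|17)=-1, (12|17)=-1; (−1)^{0·-1·8}·(-1)^-1·(-1)^0 = -1.
v=5: a=5^2·(≡3), b=5^0·(≡4) mod 5; (3|5)=-1, (4|5)=+1; (−1)^{2·0·2}·(-1)^0·(+1)^2 = +1.
v=29: a=29^3·(≡8), b=29^1·(≡4) mod 29; (8|29)=-1, (4|29)=+1; (−1)^{3·1·14}·(-1)^1·(+1)^3 = -1.
(18183, 309111 / ℚ) ramifies at {2, 17, 19, 29}: a division algebra.

[2, 17, 19, 29]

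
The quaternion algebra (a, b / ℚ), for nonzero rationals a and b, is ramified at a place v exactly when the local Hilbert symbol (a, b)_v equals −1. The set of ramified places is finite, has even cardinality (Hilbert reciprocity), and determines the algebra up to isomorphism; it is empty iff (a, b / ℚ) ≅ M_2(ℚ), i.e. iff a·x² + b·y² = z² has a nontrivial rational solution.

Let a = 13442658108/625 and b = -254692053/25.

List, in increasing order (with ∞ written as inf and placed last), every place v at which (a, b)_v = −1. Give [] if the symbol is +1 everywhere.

[2, 3]

(a, b) ≡ (52503, -4773) mod (ℚ^×)²; places V = {2, 3, 5, 7, 11, 23, 37, 43, ∞}.
(a,b)_∞: sgn(52503)=+, sgn(-4773)=−, so +1.
(a,b)_3: α=1, u≡2; β=3, v≡2 (mod 3); (2|3)=-1, (2|3)=-1; sign (−1)^1·-1^3·-1^1 = -1.
(a,b)_7: α=0, u≡6; β=2, v≡1 (mod 7); (6|7)=-1, (1|7)=+1; sign (−1)^0·-1^2·+1^0 = +1.
(a,b)_2: α=2, β=0; u≡7, v≡3 (mod 8); ε(u)ε(v)=1·1, αω(v)=2·1, βω(u)=0·0; sum ≡ 1  ⇒  -1.
(a,b)_5: α=-4, u≡3; β=-2, v≡2 (mod 5); (3|5)=-1, (2|5)=-1; sign (−1)^0·-1^-2·-1^-4 = +1.
(a,b)_23: α=2, u≡10; β=0, v≡17 (mod 23); (10|23)=-1, (17|23)=-1; sign (−1)^0·-1^0·-1^2 = +1.
(a,b)_43: α=1, u≡1; β=1, v≡2 (mod 43); (1|43)=+1, (2|43)=-1; sign (−1)^1·+1^1·-1^1 = +1.
(a,b)_11: α=3, u≡2; β=2, v≡4 (mod 11); (2|11)=-1, (4|11)=+1; sign (−1)^0·-1^2·+1^3 = +1.
(a,b)_37: α=1, u≡13; β=1, v≡29 (mod 37); (13|37)=-1, (29|37)=-1; sign (−1)^0·-1^1·-1^1 = +1.
|Ram(52503, -4773)| = 2, even; anisotropic at {2, 3}.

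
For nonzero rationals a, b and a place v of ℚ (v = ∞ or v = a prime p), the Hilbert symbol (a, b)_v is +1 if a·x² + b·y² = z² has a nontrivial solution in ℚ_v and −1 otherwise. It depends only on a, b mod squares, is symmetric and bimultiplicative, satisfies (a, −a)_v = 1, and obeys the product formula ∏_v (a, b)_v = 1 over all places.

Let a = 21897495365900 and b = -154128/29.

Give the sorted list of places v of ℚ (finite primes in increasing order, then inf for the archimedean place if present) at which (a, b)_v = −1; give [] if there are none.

[2, 3, 7, 11, 19, 29]

(a, b) ≡ (721259, -1653) mod (ℚ^×)²; places V = {2, 3, 5, 7, 11, 13, 17, 19, 29, ∞}.
(a,b)_29: α=3, u≡26; β=-1, v≡7 (mod 29); (26|29)=-1, (7|29)=+1; sign (−1)^0·-1^-1·+1^3 = -1.
(a,b)_11: α=1, u≡9; β=0, v≡10 (mod 11); (9|11)=+1, (10|11)=-1; sign (−1)^0·+1^0·-1^1 = -1.
(a,b)_3: α=0, u≡2; β=1, v≡1 (mod 3); (2|3)=-1, (1|3)=+1; sign (−1)^0·-1^1·+1^0 = -1.
(a,b)_17: α=1, u≡14; β=0, v≡8 (mod 17); (14|17)=-1, (8|17)=+1; sign (−1)^0·-1^0·+1^1 = +1.
(a,b)_5: α=2, u≡1; β=0, v≡3 (mod 5); (1|5)=+1, (3|5)=-1; sign (−1)^0·+1^0·-1^2 = +1.
(a,b)_∞: sgn(721259)=+, sgn(-1653)=−, so +1.
(a,b)_7: α=1, u≡4; β=0, v≡5 (mod 7); (4|7)=+1, (5|7)=-1; sign (−1)^0·+1^0·-1^1 = -1.
(a,b)_2: α=2, β=4; u≡3, v≡3 (mod 8); ε(u)ε(v)=1·1, αω(v)=2·1, βω(u)=4·1; sum ≡ 1  ⇒  -1.
(a,b)_19: α=3, u≡13; β=1, v≡2 (mod 19); (13|19)=-1, (2|19)=-1; sign (−1)^1·-1^1·-1^3 = -1.
(a,b)_13: α=0, u≡11; β=2, v≡8 (mod 13); (11|13)=-1, (8|13)=-1; sign (−1)^0·-1^2·-1^0 = +1.
(721259, -1653 / ℚ) ramifies at {2, 3, 7, 11, 19, 29}: a division algebra.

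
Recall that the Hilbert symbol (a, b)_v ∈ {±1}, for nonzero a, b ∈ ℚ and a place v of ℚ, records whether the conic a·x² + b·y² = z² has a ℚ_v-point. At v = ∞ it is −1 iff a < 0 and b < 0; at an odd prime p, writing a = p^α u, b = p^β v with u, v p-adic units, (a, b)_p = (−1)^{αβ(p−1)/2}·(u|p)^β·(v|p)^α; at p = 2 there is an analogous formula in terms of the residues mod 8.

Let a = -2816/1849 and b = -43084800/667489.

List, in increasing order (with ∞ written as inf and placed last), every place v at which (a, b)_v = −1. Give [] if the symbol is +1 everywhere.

Mod squares: a ≡ -11, b ≡ -187. Check v ∈ {∞, 2, 3, 5, 11, 17, 19, 43}.
v=5: a=5^0·(≡1), b=5^2·(≡2) mod 5; (1|5)=+1, (2|5)=-1; (−1)^{0·2·2}·(+1)^2·(-1)^0 = +1.
v=19: a=19^0·(≡12), b=19^-2·(≡3) mod 19; (12|19)=-1, (3|19)=-1; (−1)^{0·-2·9}·(-1)^-2·(-1)^0 = +1.
v=43: a=43^-2·(≡22), b=43^-2·(≡20) mod 43; (22|43)=-1, (20|43)=-1; (−1)^{-2·-2·21}·(-1)^-2·(-1)^-2 = +1.
v=3: a=3^0·(≡1), b=3^2·(≡2) mod 3; (1|3)=+1, (2|3)=-1; (−1)^{0·2·1}·(+1)^2·(-1)^0 = +1.
v=2: v_2(a)=8, v_2(b)=10; units ≡ 5, 5 (mod 8); ε·ε+αω+βω = 0·0+8·1+10·1 ≡ 0  ⇒  (a,b)_2 = +1.
v=17: a=17^0·(≡7), b=17^1·(≡11) mod 17; (7|17)=-1, (11|17)=-1; (−1)^{0·1·8}·(-1)^1·(-1)^0 = -1.
v=11: a=11^1·(≡8), b=11^1·(≡4) mod 11; (8|11)=-1, (4|11)=+1; (−1)^{1·1·5}·(-1)^1·(+1)^1 = +1.
v=∞: -11 < 0 and -187 < 0  ⇒  (a,b)_∞ = -1.
Ram(-11, -187) = {17, ∞}; no ℚ_17-point on the conic.

[17, inf]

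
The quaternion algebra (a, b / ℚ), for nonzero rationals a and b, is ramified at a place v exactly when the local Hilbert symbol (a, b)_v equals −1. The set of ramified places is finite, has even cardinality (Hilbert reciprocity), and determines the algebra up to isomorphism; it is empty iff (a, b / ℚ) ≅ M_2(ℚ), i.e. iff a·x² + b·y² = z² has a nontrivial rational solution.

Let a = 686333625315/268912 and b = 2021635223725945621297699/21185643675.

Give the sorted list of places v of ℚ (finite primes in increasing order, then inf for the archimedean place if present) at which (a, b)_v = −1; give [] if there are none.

Mod squares: a ≡ 17298645, b ≡ 57. Check v ∈ {∞, 2, 3, 5, 7, 13, 17, 19, 23, 29, 31}.
v=23: a=23^1·(≡11), b=23^2·(≡20) mod 23; (11|23)=-1, (20|23)=-1; (−1)^{1·2·11}·(-1)^2·(-1)^1 = -1.
v=31: a=31^2·(≡1), b=31^2·(≡21) mod 31; (1|31)=+1, (21|31)=-1; (−1)^{2·2·15}·(+1)^2·(-1)^2 = +1.
v=∞: 17298645 > 0 and 57 > 0  ⇒  (a,b)_∞ = +1.
v=2: v_2(a)=-4, v_2(b)=0; units ≡ 5, 1 (mod 8); ε·ε+αω+βω = 0·0+-4·0+0·1 ≡ 0  ⇒  (a,b)_2 = +1.
v=19: a=19^1·(≡12), b=19^3·(≡14) mod 19; (12|19)=-1, (14|19)=-1; (−1)^{1·3·9}·(-1)^3·(-1)^1 = -1.
v=5: a=5^1·(≡4), b=5^-2·(≡2) mod 5; (4|5)=+1, (2|5)=-1; (−1)^{1·-2·2}·(+1)^-2·(-1)^1 = -1.
v=7: a=7^-5·(≡1), b=7^-10·(≡4) mod 7; (1|7)=+1, (4|7)=+1; (−1)^{-5·-10·3}·(+1)^-10·(+1)^-5 = +1.
v=17: a=17^2·(≡11), b=17^6·(≡7) mod 17; (11|17)=-1, (7|17)=-1; (−1)^{2·6·8}·(-1)^6·(-1)^2 = +1.
v=29: a=29^1·(≡22), b=29^2·(≡28) mod 29; (22|29)=+1, (28|29)=+1; (−1)^{1·2·14}·(+1)^2·(+1)^1 = +1.
v=3: a=3^1·(≡2), b=3^-1·(≡1) mod 3; (2|3)=-1, (1|3)=+1; (−1)^{1·-1·1}·(-1)^-1·(+1)^1 = +1.
v=13: a=13^1·(≡11), b=13^4·(≡2) mod 13; (11|13)=-1, (2|13)=-1; (−1)^{1·4·6}·(-1)^4·(-1)^1 = -1.
|Ram(17298645, 57)| = 4, even; anisotropic at {5, 13, 19, 23}.

[5, 13, 19, 23]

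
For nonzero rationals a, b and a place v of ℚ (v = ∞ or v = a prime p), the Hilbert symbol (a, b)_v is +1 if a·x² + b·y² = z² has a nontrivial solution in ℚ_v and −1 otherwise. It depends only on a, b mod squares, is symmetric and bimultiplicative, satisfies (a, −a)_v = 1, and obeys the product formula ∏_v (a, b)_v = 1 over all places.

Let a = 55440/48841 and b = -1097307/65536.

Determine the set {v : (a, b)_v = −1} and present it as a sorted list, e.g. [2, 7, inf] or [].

(a, b) ≡ (385, -13547) mod (ℚ^×)²; places V = {2, 3, 5, 7, 11, 13, 17, 19, 23, 31, ∞}.
(a,b)_13: α=-2, u≡7; β=0, v≡12 (mod 13); (7|13)=-1, (12|13)=+1; sign (−1)^0·-1^0·+1^-2 = +1.
(a,b)_31: α=0, u≡24; β=1, v≡18 (mod 31); (24|31)=-1, (18|31)=+1; sign (−1)^0·-1^1·+1^0 = -1.
(a,b)_3: α=2, u≡1; β=4, v≡1 (mod 3); (1|3)=+1, (1|3)=+1; sign (−1)^0·+1^4·+1^2 = +1.
(a,b)_5: α=1, u≡3; β=0, v≡3 (mod 5); (3|5)=-1, (3|5)=-1; sign (−1)^0·-1^0·-1^1 = -1.
(a,b)_2: α=4, β=-16; u≡1, v≡5 (mod 8); ε(u)ε(v)=0·0, αω(v)=4·1, βω(u)=-16·0; sum ≡ 0  ⇒  +1.
(a,b)_19: α=0, u≡5; β=1, v≡9 (mod 19); (5|19)=+1, (9|19)=+1; sign (−1)^0·+1^1·+1^0 = +1.
(a,b)_∞: sgn(385)=+, sgn(-13547)=−, so +1.
(a,b)_7: α=1, u≡5; β=0, v≡3 (mod 7); (5|7)=-1, (3|7)=-1; sign (−1)^0·-1^0·-1^1 = -1.
(a,b)_17: α=-2, u≡14; β=0, v≡9 (mod 17); (14|17)=-1, (9|17)=+1; sign (−1)^0·-1^0·+1^-2 = +1.
(a,b)_11: α=1, u≡2; β=0, v≡1 (mod 11); (2|11)=-1, (1|11)=+1; sign (−1)^0·-1^0·+1^1 = +1.
(a,b)_23: α=0, u≡20; β=1, v≡12 (mod 23); (20|23)=-1, (12|23)=+1; sign (−1)^0·-1^1·+1^0 = -1.
(385, -13547 / ℚ) ramifies at {5, 7, 23, 31}: a division algebra.

[5, 7, 23, 31]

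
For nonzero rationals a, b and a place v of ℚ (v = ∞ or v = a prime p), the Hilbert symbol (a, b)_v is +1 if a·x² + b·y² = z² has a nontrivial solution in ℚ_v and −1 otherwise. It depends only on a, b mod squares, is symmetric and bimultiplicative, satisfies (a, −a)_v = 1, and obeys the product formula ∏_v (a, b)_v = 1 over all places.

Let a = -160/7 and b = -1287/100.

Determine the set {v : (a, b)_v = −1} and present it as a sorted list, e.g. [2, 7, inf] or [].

[5, 11, 13, inf]

(a, b) ≡ (-70, -143) mod (ℚ^×)²; places V = {2, 3, 5, 7, 11, 13, ∞}.
(a,b)_3: α=0, u≡2; β=2, v≡1 (mod 3); (2|3)=-1, (1|3)=+1; sign (−1)^0·-1^2·+1^0 = +1.
(a,b)_5: α=1, u≡4; β=-2, v≡2 (mod 5); (4|5)=+1, (2|5)=-1; sign (−1)^0·+1^-2·-1^1 = -1.
(a,b)_11: α=0, u≡7; β=1, v≡4 (mod 11); (7|11)=-1, (4|11)=+1; sign (−1)^0·-1^1·+1^0 = -1.
(a,b)_7: α=-1, u≡1; β=0, v≡4 (mod 7); (1|7)=+1, (4|7)=+1; sign (−1)^0·+1^0·+1^-1 = +1.
(a,b)_13: α=0, u≡5; β=1, v≡2 (mod 13); (5|13)=-1, (2|13)=-1; sign (−1)^0·-1^1·-1^0 = -1.
(a,b)_2: α=5, β=-2; u≡5, v≡1 (mod 8); ε(u)ε(v)=0·0, αω(v)=5·0, βω(u)=-2·1; sum ≡ 0  ⇒  +1.
(a,b)_∞: sgn(-70)=−, sgn(-143)=−, so -1.
(-70, -143 / ℚ) ramifies at {5, 11, 13, ∞}: a division algebra.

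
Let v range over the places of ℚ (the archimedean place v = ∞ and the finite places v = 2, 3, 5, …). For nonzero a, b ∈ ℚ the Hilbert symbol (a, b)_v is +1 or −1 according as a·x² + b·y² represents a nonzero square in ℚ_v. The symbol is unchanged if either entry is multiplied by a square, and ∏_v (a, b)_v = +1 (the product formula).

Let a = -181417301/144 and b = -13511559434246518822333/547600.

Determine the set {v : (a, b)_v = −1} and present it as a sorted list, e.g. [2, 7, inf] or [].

[2, 13, 31, inf]

(a, b) ≡ (-502541, -410533) mod (ℚ^×)²; places V = {2, 3, 5, 13, 17, 19, 29, 31, 37, 41, 43, ∞}.
(a,b)_∞: sgn(-502541)=−, sgn(-410533)=−, so -1.
(a,b)_13: α=1, u≡11; β=2, v≡2 (mod 13); (11|13)=-1, (2|13)=-1; sign (−1)^0·-1^2·-1^1 = -1.
(a,b)_2: α=-4, β=-4; u≡3, v≡3 (mod 8); ε(u)ε(v)=1·1, αω(v)=-4·1, βω(u)=-4·1; sum ≡ 1  ⇒  -1.
(a,b)_37: α=0, u≡12; β=-2, v≡31 (mod 37); (12|37)=+1, (31|37)=-1; sign (−1)^0·+1^-2·-1^0 = +1.
(a,b)_29: α=1, u≡5; β=2, v≡28 (mod 29); (5|29)=+1, (28|29)=+1; sign (−1)^0·+1^2·+1^1 = +1.
(a,b)_41: α=0, u≡23; β=1, v≡33 (mod 41); (23|41)=+1, (33|41)=+1; sign (−1)^0·+1^1·+1^0 = +1.
(a,b)_43: α=1, u≡36; β=2, v≡15 (mod 43); (36|43)=+1, (15|43)=+1; sign (−1)^0·+1^2·+1^1 = +1.
(a,b)_3: α=-2, u≡1; β=0, v≡2 (mod 3); (1|3)=+1, (2|3)=-1; sign (−1)^0·+1^0·-1^-2 = +1.
(a,b)_19: α=2, u≡6; β=5, v≡18 (mod 19); (6|19)=+1, (18|19)=-1; sign (−1)^0·+1^5·-1^2 = +1.
(a,b)_17: α=0, u≡15; β=1, v≡15 (mod 17); (15|17)=+1, (15|17)=+1; sign (−1)^0·+1^1·+1^0 = +1.
(a,b)_31: α=1, u≡2; β=3, v≡20 (mod 31); (2|31)=+1, (20|31)=+1; sign (−1)^1·+1^3·+1^1 = -1.
(a,b)_5: α=0, u≡1; β=-2, v≡3 (mod 5); (1|5)=+1, (3|5)=-1; sign (−1)^0·+1^-2·-1^0 = +1.
|Ram(-502541, -410533)| = 4, even; anisotropic at {2, 13, 31, ∞}.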